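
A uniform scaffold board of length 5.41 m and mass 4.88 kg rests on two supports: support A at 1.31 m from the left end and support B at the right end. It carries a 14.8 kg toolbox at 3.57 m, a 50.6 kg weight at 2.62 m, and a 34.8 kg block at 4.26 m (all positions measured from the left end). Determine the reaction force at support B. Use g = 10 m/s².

About support A:
Beam weight: 4.88 × 10 = 48.8 N down at 2.705 m → arm 1.395 m, τ = 48.8 × 1.395 = 68.08 N·m clockwise.
Toolbox: 14.8 × 10 = 148 N down at 3.57 m → arm 2.26 m, τ = 148 × 2.26 = 334.5 N·m clockwise.
Weight: 50.6 × 10 = 506 N down at 2.62 m → arm 1.31 m, τ = 506 × 1.31 = 662.9 N·m clockwise.
Block: 34.8 × 10 = 348 N down at 4.26 m → arm 2.95 m, τ = 348 × 2.95 = 1027 N·m clockwise.
Net load moment about support A = 2092 N·m clockwise.
Reaction R at support B is upward at 5.41 m, arm 4.1 m → moment R × 4.1 counterclockwise.
Balancing moments: R × 4.1 = 2092, giving R = 510 N.

R_B ≈ 510 N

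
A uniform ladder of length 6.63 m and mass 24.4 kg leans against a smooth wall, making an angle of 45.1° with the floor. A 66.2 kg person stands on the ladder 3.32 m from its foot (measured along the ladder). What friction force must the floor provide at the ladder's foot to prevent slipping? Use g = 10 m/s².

f ≈ 452 N

About the foot of the ladder:
Ladder weight 24.4×10 = 244 N acts at 3.315 m along the ladder; its horizontal arm is 3.315·cos45.1° = 2.34 m → τ = 571 N·m clockwise.
Person: 66.2×10 = 662 N at 3.32 m → arm 2.343 m → τ = 1551 N·m clockwise.
Wall normal N acts horizontally at the top; its moment arm is the height L sinθ = 6.63·sin45.1° = 4.696 m, counterclockwise.
Στ = 0 ⇒ N × 4.696 = 2122 ⇒ N = 452 N.
ΣFx = 0: friction at the foot balances the wall's push, so f = N_wall = 452 N.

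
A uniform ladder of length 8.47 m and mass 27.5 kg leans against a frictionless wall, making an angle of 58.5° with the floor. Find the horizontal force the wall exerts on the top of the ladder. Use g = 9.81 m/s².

About the foot of the ladder:
Ladder weight 27.5×9.81 = 269.8 N acts at 4.235 m along the ladder; its horizontal arm is 4.235·cos58.5° = 2.213 m → τ = 597.1 N·m clockwise.
Wall normal N acts horizontally at the top; its moment arm is the height L sinθ = 8.47·sin58.5° = 7.222 m, counterclockwise.
Setting net torque to zero: N × 7.222 = 597.1 → N = 82.7 N.

N_wall ≈ 82.7 N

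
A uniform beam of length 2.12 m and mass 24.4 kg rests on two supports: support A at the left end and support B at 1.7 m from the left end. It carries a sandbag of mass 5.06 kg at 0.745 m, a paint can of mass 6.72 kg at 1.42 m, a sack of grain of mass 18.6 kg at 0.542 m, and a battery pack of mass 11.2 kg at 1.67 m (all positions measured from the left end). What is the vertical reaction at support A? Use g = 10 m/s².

R_A ≈ 260 N

Choose support B as the axis so its reaction then has zero moment arm.
Beam weight: 24.4 × 10 = 244 N down at 1.06 m → arm 0.64 m, τ = 244 × 0.64 = 156.2 N·m counterclockwise.
Sandbag: 5.06 × 10 = 50.6 N down at 0.745 m → arm 0.955 m, τ = 50.6 × 0.955 = 48.32 N·m counterclockwise.
Paint can: 6.72 × 10 = 67.2 N down at 1.42 m → arm 0.28 m, τ = 67.2 × 0.28 = 18.82 N·m counterclockwise.
Sack of grain: 18.6 × 10 = 186 N down at 0.542 m → arm 1.158 m, τ = 186 × 1.158 = 215.4 N·m counterclockwise.
Battery pack: 11.2 × 10 = 112 N down at 1.67 m → arm 0.03 m, τ = 112 × 0.03 = 3.36 N·m counterclockwise.
Net load moment about support B = 442.1 N·m counterclockwise.
Reaction R at support A is upward at 0 m, arm 1.7 m → moment R × 1.7 clockwise.
Balancing moments: R × 1.7 = 442.1, giving R = 260 N.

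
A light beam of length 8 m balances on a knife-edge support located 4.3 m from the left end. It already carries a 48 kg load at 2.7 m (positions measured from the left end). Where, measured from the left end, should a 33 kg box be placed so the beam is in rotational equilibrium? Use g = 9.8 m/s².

x ≈ 6.63 m from the left end

Take moments about the knife-edge support (at 4.3 m from the left end).
Load: 48 × 9.8 = 470.4 N down at 2.7 m → arm 1.6 m, τ = 470.4 × 1.6 = 752.6 N·m counterclockwise.
Net moment of existing loads = 752.6 N·m counterclockwise.
The box weighs 33 × 9.8 = 323.4 N and must supply an equal clockwise moment, so its lever arm about the knife-edge support is 752.6 / 323.4 = 2.33 m.
That puts it at 4.3 + 2.33 = 6.63 m from the left end.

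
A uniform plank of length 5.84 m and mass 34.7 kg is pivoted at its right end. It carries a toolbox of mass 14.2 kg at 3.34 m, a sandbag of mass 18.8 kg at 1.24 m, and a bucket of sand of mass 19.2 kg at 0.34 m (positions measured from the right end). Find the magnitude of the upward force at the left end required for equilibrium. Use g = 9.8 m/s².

F ≈ 300 N

Sum moments about the right end (the unknown pivot reaction has zero arm there).
Beam weight: 34.7 × 9.8 = 340.1 N down at 2.92 m → arm 2.92 m, τ = 340.1 × 2.92 = 993.1 N·m counterclockwise.
Toolbox: 14.2 × 9.8 = 139.2 N down at 3.34 m → arm 3.34 m, τ = 139.2 × 3.34 = 464.9 N·m counterclockwise.
Sandbag: 18.8 × 9.8 = 184.2 N down at 1.24 m → arm 1.24 m, τ = 184.2 × 1.24 = 228.4 N·m counterclockwise.
Bucket of sand: 19.2 × 9.8 = 188.2 N down at 0.34 m → arm 0.34 m, τ = 188.2 × 0.34 = 63.99 N·m counterclockwise.
Net moment of the loads = 1750 N·m counterclockwise.
The upward force F acts at the left end, arm 5.84 m, giving F × 5.84 clockwise.
For rotational equilibrium, F × 5.84 = 1750, so F = 1750 / 5.84 = 300 N.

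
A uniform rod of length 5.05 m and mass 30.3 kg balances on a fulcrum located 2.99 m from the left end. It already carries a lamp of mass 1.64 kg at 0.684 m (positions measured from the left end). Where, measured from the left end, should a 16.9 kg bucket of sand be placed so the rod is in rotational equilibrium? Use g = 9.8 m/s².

Take moments about the fulcrum (at 2.99 m from the left end).
Beam weight: 30.3 × 9.8 = 296.9 N down at 2.525 m → arm 0.465 m, τ = 296.9 × 0.465 = 138.1 N·m counterclockwise.
Lamp: 1.64 × 9.8 = 16.07 N down at 0.684 m → arm 2.306 m, τ = 16.07 × 2.306 = 37.06 N·m counterclockwise.
Net moment of existing loads = 175.2 N·m counterclockwise.
The bucket of sand weighs 16.9 × 9.8 = 165.6 N and must supply an equal clockwise moment, so its lever arm about the fulcrum is 175.2 / 165.6 = 1.06 m.
That puts it at 2.99 + 1.06 = 4.05 m from the left end.

x ≈ 4.05 m from the left end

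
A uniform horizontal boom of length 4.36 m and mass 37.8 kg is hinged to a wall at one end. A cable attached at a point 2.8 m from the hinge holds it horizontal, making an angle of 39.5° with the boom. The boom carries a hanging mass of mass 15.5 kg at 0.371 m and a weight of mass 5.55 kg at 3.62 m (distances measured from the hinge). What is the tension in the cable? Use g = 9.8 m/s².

Sum moments about the hinge (the unknown hinge reaction has zero arm there).
Beam weight: 37.8 × 9.8 = 370.4 N down at 2.18 m → arm 2.18 m, τ = 370.4 × 2.18 = 807.5 N·m clockwise.
Hanging mass: 15.5 × 9.8 = 151.9 N down at 0.371 m → arm 0.371 m, τ = 151.9 × 0.371 = 56.35 N·m clockwise.
Weight: 5.55 × 9.8 = 54.39 N down at 3.62 m → arm 3.62 m, τ = 54.39 × 3.62 = 196.9 N·m clockwise.
Total clockwise load moment = 1061 N·m.
The cable tension T acts at 2.8 m; only its component perpendicular to the boom, T sinθ, produces torque. sin 39.5° = 0.6361.
Balancing moments: T × 2.8 × 0.6361 = 1061, giving T = 1061 / 1.781 = 596 N.

T ≈ 596 N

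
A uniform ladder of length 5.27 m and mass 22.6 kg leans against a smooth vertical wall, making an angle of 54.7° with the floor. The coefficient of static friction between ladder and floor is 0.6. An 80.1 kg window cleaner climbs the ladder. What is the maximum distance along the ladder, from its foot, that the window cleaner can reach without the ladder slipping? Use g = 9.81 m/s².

Sum moments about the foot of the ladder (the floor normal and friction both act there and drop out).
Ladder weight 22.6×9.81 = 221.7 N acts at 2.635 m along the ladder; its horizontal arm is 2.635·cos54.7° = 1.523 m → τ = 337.6 N·m clockwise.
Window cleaner weight 80.1×9.81 = 785.8 N at distance d → arm d·cos54.7° → τ = 785.8·d·0.5779 clockwise.
Wall normal N at the top has arm L sinθ = 4.301 m counterclockwise, so Στ = 0 gives N·4.301 = 337.6 + 454.1·d.
ΣFy = 0 ⇒ N_floor = 1008 N, so the maximum friction is μ_s·N_floor = 0.6×1008 = 604.8 N. ΣFx = 0 ⇒ N_wall = f, so at the slipping point N = 604.8 N.
Substituting: 604.8×4.301 = 337.6 + 454.1·d ⇒ d = (2601 − 337.6) / 454.1 = 4.98 m.

d ≈ 4.98 m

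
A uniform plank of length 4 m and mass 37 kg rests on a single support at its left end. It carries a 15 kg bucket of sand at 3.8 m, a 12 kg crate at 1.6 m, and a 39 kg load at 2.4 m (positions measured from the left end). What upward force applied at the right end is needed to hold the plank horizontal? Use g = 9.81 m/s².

Choose the left end as the axis so the unknown pivot reaction has zero arm there.
Beam weight: 37 × 9.81 = 363 N down at 2 m → arm 2 m, τ = 363 × 2 = 726 N·m clockwise.
Bucket of sand: 15 × 9.81 = 147.2 N down at 3.8 m → arm 3.8 m, τ = 147.2 × 3.8 = 559.4 N·m clockwise.
Crate: 12 × 9.81 = 117.7 N down at 1.6 m → arm 1.6 m, τ = 117.7 × 1.6 = 188.3 N·m clockwise.
Load: 39 × 9.81 = 382.6 N down at 2.4 m → arm 2.4 m, τ = 382.6 × 2.4 = 918.2 N·m clockwise.
Net moment of the loads = 2392 N·m clockwise.
The upward force F acts at the right end, arm 4 m, giving F × 4 counterclockwise.
Στ = 0 ⇒ F × 4 = 2392 ⇒ F = 2392 / 4 = 598 N.

F ≈ 598 N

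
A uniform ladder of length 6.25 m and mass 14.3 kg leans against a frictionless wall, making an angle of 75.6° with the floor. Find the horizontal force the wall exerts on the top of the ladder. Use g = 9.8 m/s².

Sum moments about the foot of the ladder (the floor normal and friction both act there and drop out).
Ladder weight 14.3×9.8 = 140.1 N acts at 3.125 m along the ladder; its horizontal arm is 3.125·cos75.6° = 0.7772 m → τ = 108.9 N·m clockwise.
Wall normal N acts horizontally at the top; its moment arm is the height L sinθ = 6.25·sin75.6° = 6.054 m, counterclockwise.
Στ = 0 ⇒ N × 6.054 = 108.9 ⇒ N = 18 N.

N_wall ≈ 18 N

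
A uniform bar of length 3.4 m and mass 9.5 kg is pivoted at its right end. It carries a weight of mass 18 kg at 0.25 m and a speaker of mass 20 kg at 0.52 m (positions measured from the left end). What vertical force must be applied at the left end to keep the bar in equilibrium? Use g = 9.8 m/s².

About the right end:
Beam weight: 9.5 × 9.8 = 93.1 N down at 1.7 m → arm 1.7 m, τ = 93.1 × 1.7 = 158.3 N·m counterclockwise.
Weight: 18 × 9.8 = 176.4 N down at 0.25 m → arm 3.15 m, τ = 176.4 × 3.15 = 555.7 N·m counterclockwise.
Speaker: 20 × 9.8 = 196 N down at 0.52 m → arm 2.88 m, τ = 196 × 2.88 = 564.5 N·m counterclockwise.
Net moment of the loads = 1278 N·m counterclockwise.
The upward force F acts at the left end, arm 3.4 m, giving F × 3.4 clockwise.
Setting net torque to zero: F × 3.4 = 1278 → F = 1278 / 3.4 = 376 N.

F ≈ 376 N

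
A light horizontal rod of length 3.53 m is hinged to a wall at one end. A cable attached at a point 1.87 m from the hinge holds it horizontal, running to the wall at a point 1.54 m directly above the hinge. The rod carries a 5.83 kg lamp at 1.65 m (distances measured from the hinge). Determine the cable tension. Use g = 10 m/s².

Choose the hinge as the axis so the unknown hinge reaction has zero arm there.
Lamp: 5.83 × 10 = 58.3 N down at 1.65 m → arm 1.65 m, τ = 58.3 × 1.65 = 96.19 N·m clockwise.
Total clockwise load moment = 96.19 N·m.
The cable tension T acts at 1.87 m; only its component perpendicular to the rod, T sinθ, produces torque. sinθ = h/√(h²+d²) = 1.54/√(1.54²+1.87²) = 0.6357.
For rotational equilibrium, T × 1.87 × 0.6357 = 96.19, so T = 96.19 / 1.189 = 80.9 N.

T ≈ 80.9 N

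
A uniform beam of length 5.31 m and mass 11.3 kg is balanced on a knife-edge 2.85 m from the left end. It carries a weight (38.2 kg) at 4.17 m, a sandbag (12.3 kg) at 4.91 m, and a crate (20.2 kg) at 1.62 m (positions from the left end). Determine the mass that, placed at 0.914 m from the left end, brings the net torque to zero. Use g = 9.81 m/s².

m ≈ 25.2 kg

Take moments about the knife-edge (at 2.85 m from the left end).
Beam weight: 11.3 × 9.81 = 110.9 N down at 2.655 m → arm 0.195 m, τ = 110.9 × 0.195 = 21.63 N·m counterclockwise.
Weight: 38.2 × 9.81 = 374.7 N down at 4.17 m → arm 1.32 m, τ = 374.7 × 1.32 = 494.6 N·m clockwise.
Sandbag: 12.3 × 9.81 = 120.7 N down at 4.91 m → arm 2.06 m, τ = 120.7 × 2.06 = 248.6 N·m clockwise.
Crate: 20.2 × 9.81 = 198.2 N down at 1.62 m → arm 1.23 m, τ = 198.2 × 1.23 = 243.8 N·m counterclockwise.
Net moment of known loads = 477.8 N·m clockwise.
An unknown mass m at 0.914 m has arm 1.936 m; its moment is m·g·1.936 counterclockwise.
Balancing moments: m × 9.81 × 1.936 = 477.8, giving m = 477.8 / (9.81 × 1.936) = 25.2 kg.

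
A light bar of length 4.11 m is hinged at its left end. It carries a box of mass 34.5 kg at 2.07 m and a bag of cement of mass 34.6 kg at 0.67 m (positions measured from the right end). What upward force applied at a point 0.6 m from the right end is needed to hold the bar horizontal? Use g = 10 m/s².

Taking torques about the left end:
Box: 34.5 × 10 = 345 N down at 2.07 m → arm 2.04 m, τ = 345 × 2.04 = 703.8 N·m clockwise.
Bag of cement: 34.6 × 10 = 346 N down at 0.67 m → arm 3.44 m, τ = 346 × 3.44 = 1190 N·m clockwise.
Net moment of the loads = 1894 N·m clockwise.
The upward force F acts at a point 0.6 m from the right end, arm 3.51 m, giving F × 3.51 counterclockwise.
Στ = 0 ⇒ F × 3.51 = 1894 ⇒ F = 1894 / 3.51 = 540 N.

F ≈ 540 N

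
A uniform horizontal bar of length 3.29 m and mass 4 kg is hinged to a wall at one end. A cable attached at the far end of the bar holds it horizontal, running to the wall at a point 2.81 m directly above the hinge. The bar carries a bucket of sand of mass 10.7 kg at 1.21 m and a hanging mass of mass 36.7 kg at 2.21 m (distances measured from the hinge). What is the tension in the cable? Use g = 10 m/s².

T ≈ 471 N

About the hinge:
Beam weight: 4 × 10 = 40 N down at 1.645 m → arm 1.645 m, τ = 40 × 1.645 = 65.8 N·m clockwise.
Bucket of sand: 10.7 × 10 = 107 N down at 1.21 m → arm 1.21 m, τ = 107 × 1.21 = 129.5 N·m clockwise.
Hanging mass: 36.7 × 10 = 367 N down at 2.21 m → arm 2.21 m, τ = 367 × 2.21 = 811.1 N·m clockwise.
Total clockwise load moment = 1006 N·m.
The cable tension T acts at 3.29 m; only its component perpendicular to the bar, T sinθ, produces torque. sinθ = h/√(h²+d²) = 2.81/√(2.81²+3.29²) = 0.6495.
Στ = 0 ⇒ T × 3.29 × 0.6495 = 1006 ⇒ T = 1006 / 2.137 = 471 N.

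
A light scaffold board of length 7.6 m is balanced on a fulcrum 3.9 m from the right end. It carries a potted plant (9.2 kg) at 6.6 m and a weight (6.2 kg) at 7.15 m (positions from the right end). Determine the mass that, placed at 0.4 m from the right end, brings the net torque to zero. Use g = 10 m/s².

m ≈ 12.9 kg

Take moments about the fulcrum (at 3.9 m from the right end).
Potted plant: 9.2 × 10 = 92 N down at 6.6 m → arm 2.7 m, τ = 92 × 2.7 = 248.4 N·m counterclockwise.
Weight: 6.2 × 10 = 62 N down at 7.15 m → arm 3.25 m, τ = 62 × 3.25 = 201.5 N·m counterclockwise.
Net moment of known loads = 449.9 N·m counterclockwise.
An unknown mass m at 0.4 m has arm 3.5 m; its moment is m·g·3.5 clockwise.
For rotational equilibrium, m × 10 × 3.5 = 449.9, so m = 449.9 / (10 × 3.5) = 12.9 kg.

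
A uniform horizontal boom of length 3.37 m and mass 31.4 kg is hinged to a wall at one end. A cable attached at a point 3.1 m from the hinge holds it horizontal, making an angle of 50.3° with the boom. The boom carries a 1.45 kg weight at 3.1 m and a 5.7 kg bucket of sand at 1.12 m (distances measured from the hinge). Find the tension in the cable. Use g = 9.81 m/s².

T ≈ 262 N

Choose the hinge as the axis so the unknown hinge reaction has zero arm there.
Beam weight: 31.4 × 9.81 = 308 N down at 1.685 m → arm 1.685 m, τ = 308 × 1.685 = 519 N·m clockwise.
Weight: 1.45 × 9.81 = 14.22 N down at 3.1 m → arm 3.1 m, τ = 14.22 × 3.1 = 44.08 N·m clockwise.
Bucket of sand: 5.7 × 9.81 = 55.92 N down at 1.12 m → arm 1.12 m, τ = 55.92 × 1.12 = 62.63 N·m clockwise.
Total clockwise load moment = 625.7 N·m.
The cable tension T acts at 3.1 m; only its component perpendicular to the boom, T sinθ, produces torque. sin 50.3° = 0.7694.
For rotational equilibrium, T × 3.1 × 0.7694 = 625.7, so T = 625.7 / 2.385 = 262 N.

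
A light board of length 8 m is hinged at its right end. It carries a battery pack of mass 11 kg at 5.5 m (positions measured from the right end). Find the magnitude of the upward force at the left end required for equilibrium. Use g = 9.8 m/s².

Choose the right end as the axis so the unknown pivot reaction has zero arm there.
Battery pack: 11 × 9.8 = 107.8 N down at 5.5 m → arm 5.5 m, τ = 107.8 × 5.5 = 592.9 N·m counterclockwise.
Net moment of the loads = 592.9 N·m counterclockwise.
The upward force F acts at the left end, arm 8 m, giving F × 8 clockwise.
Balancing moments: F × 8 = 592.9, giving F = 592.9 / 8 = 74.1 N.

F ≈ 74.1 N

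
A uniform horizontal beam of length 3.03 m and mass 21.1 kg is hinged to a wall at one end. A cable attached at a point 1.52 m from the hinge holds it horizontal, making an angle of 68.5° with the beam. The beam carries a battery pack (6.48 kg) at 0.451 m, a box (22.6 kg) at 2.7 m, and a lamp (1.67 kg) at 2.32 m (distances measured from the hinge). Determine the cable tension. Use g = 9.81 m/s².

T ≈ 692 N

Taking torques about the hinge:
Beam weight: 21.1 × 9.81 = 207 N down at 1.515 m → arm 1.515 m, τ = 207 × 1.515 = 313.6 N·m clockwise.
Battery pack: 6.48 × 9.81 = 63.57 N down at 0.451 m → arm 0.451 m, τ = 63.57 × 0.451 = 28.67 N·m clockwise.
Box: 22.6 × 9.81 = 221.7 N down at 2.7 m → arm 2.7 m, τ = 221.7 × 2.7 = 598.6 N·m clockwise.
Lamp: 1.67 × 9.81 = 16.38 N down at 2.32 m → arm 2.32 m, τ = 16.38 × 2.32 = 38 N·m clockwise.
Total clockwise load moment = 978.9 N·m.
The cable tension T acts at 1.52 m; only its component perpendicular to the beam, T sinθ, produces torque. sin 68.5° = 0.9304.
For rotational equilibrium, T × 1.52 × 0.9304 = 978.9, so T = 978.9 / 1.414 = 692 N.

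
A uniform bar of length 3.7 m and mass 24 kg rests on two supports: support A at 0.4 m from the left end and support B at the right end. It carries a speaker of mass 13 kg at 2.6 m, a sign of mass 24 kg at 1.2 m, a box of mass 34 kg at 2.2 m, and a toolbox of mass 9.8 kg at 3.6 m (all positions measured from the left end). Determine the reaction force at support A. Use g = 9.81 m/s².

R_A ≈ 507 N

Choose support B as the axis so its reaction then has zero moment arm.
Beam weight: 24 × 9.81 = 235.4 N down at 1.85 m → arm 1.85 m, τ = 235.4 × 1.85 = 435.5 N·m counterclockwise.
Speaker: 13 × 9.81 = 127.5 N down at 2.6 m → arm 1.1 m, τ = 127.5 × 1.1 = 140.2 N·m counterclockwise.
Sign: 24 × 9.81 = 235.4 N down at 1.2 m → arm 2.5 m, τ = 235.4 × 2.5 = 588.5 N·m counterclockwise.
Box: 34 × 9.81 = 333.5 N down at 2.2 m → arm 1.5 m, τ = 333.5 × 1.5 = 500.2 N·m counterclockwise.
Toolbox: 9.8 × 9.81 = 96.14 N down at 3.6 m → arm 0.1 m, τ = 96.14 × 0.1 = 9.614 N·m counterclockwise.
Net load moment about support B = 1674 N·m counterclockwise.
Reaction R at support A is upward at 0.4 m, arm 3.3 m → moment R × 3.3 clockwise.
Setting net torque to zero: R × 3.3 = 1674 → R = 507 N.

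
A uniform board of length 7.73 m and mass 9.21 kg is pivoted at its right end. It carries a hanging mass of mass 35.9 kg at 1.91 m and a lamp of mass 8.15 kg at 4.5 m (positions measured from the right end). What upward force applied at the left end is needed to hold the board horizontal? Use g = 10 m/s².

Take moments about the right end.
Beam weight: 9.21 × 10 = 92.1 N down at 3.865 m → arm 3.865 m, τ = 92.1 × 3.865 = 356 N·m counterclockwise.
Hanging mass: 35.9 × 10 = 359 N down at 1.91 m → arm 1.91 m, τ = 359 × 1.91 = 685.7 N·m counterclockwise.
Lamp: 8.15 × 10 = 81.5 N down at 4.5 m → arm 4.5 m, τ = 81.5 × 4.5 = 366.8 N·m counterclockwise.
Net moment of the loads = 1408 N·m counterclockwise.
The upward force F acts at the left end, arm 7.73 m, giving F × 7.73 clockwise.
Στ = 0 ⇒ F × 7.73 = 1408 ⇒ F = 1408 / 7.73 = 182 N.

F ≈ 182 N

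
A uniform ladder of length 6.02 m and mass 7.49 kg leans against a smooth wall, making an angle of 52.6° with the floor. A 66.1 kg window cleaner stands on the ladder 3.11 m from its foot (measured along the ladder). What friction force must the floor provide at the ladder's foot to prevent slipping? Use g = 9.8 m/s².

f ≈ 284 N

Taking torques about the foot of the ladder:
Ladder weight 7.49×9.8 = 73.4 N acts at 3.01 m along the ladder; its horizontal arm is 3.01·cos52.6° = 1.828 m → τ = 134.2 N·m clockwise.
Window cleaner: 66.1×9.8 = 647.8 N at 3.11 m → arm 1.889 m → τ = 1224 N·m clockwise.
Wall normal N acts horizontally at the top; its moment arm is the height L sinθ = 6.02·sin52.6° = 4.782 m, counterclockwise.
For rotational equilibrium, N × 4.782 = 1358, so N = 284 N.
ΣFx = 0: friction at the foot balances the wall's push, so f = N_wall = 284 N.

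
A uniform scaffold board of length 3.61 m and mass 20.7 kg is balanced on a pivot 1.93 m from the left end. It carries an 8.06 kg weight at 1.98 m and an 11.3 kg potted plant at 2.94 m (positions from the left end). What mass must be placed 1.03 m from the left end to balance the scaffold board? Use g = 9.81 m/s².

Taking torques about the pivot (at 1.93 m from the left end):
Beam weight: 20.7 × 9.81 = 203.1 N down at 1.805 m → arm 0.125 m, τ = 203.1 × 0.125 = 25.39 N·m counterclockwise.
Weight: 8.06 × 9.81 = 79.07 N down at 1.98 m → arm 0.05 m, τ = 79.07 × 0.05 = 3.954 N·m clockwise.
Potted plant: 11.3 × 9.81 = 110.9 N down at 2.94 m → arm 1.01 m, τ = 110.9 × 1.01 = 112 N·m clockwise.
Net moment of known loads = 90.56 N·m clockwise.
An unknown mass m at 1.03 m has arm 0.9 m; its moment is m·g·0.9 counterclockwise.
Setting net torque to zero: m × 9.81 × 0.9 = 90.56 → m = 90.56 / (9.81 × 0.9) = 10.3 kg.

m ≈ 10.3 kg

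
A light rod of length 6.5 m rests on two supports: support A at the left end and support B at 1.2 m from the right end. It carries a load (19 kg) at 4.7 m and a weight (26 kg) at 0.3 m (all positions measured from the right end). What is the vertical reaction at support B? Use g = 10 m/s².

Sum moments about support A (its reaction then has zero moment arm).
Load: 19 × 10 = 190 N down at 4.7 m → arm 1.8 m, τ = 190 × 1.8 = 342 N·m clockwise.
Weight: 26 × 10 = 260 N down at 0.3 m → arm 6.2 m, τ = 260 × 6.2 = 1612 N·m clockwise.
Net load moment about support A = 1954 N·m clockwise.
Reaction R at support B is upward at 1.2 m, arm 5.3 m → moment R × 5.3 counterclockwise.
Setting net torque to zero: R × 5.3 = 1954 → R = 369 N.

R_B ≈ 369 N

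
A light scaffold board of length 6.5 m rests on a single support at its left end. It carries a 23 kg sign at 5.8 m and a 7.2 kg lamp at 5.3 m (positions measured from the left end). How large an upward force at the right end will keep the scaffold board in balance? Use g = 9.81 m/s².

Take moments about the left end.
Sign: 23 × 9.81 = 225.6 N down at 5.8 m → arm 5.8 m, τ = 225.6 × 5.8 = 1308 N·m clockwise.
Lamp: 7.2 × 9.81 = 70.63 N down at 5.3 m → arm 5.3 m, τ = 70.63 × 5.3 = 374.3 N·m clockwise.
Net moment of the loads = 1682 N·m clockwise.
The upward force F acts at the right end, arm 6.5 m, giving F × 6.5 counterclockwise.
For rotational equilibrium, F × 6.5 = 1682, so F = 1682 / 6.5 = 259 N.

F ≈ 259 N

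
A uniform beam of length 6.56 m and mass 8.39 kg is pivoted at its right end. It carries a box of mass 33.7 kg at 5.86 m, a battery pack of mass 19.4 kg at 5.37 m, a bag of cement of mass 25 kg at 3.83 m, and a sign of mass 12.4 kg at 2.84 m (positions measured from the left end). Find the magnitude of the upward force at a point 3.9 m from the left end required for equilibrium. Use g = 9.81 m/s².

Take moments about the right end.
Beam weight: 8.39 × 9.81 = 82.31 N down at 3.28 m → arm 3.28 m, τ = 82.31 × 3.28 = 270 N·m counterclockwise.
Box: 33.7 × 9.81 = 330.6 N down at 5.86 m → arm 0.7 m, τ = 330.6 × 0.7 = 231.4 N·m counterclockwise.
Battery pack: 19.4 × 9.81 = 190.3 N down at 5.37 m → arm 1.19 m, τ = 190.3 × 1.19 = 226.5 N·m counterclockwise.
Bag of cement: 25 × 9.81 = 245.2 N down at 3.83 m → arm 2.73 m, τ = 245.2 × 2.73 = 669.4 N·m counterclockwise.
Sign: 12.4 × 9.81 = 121.6 N down at 2.84 m → arm 3.72 m, τ = 121.6 × 3.72 = 452.4 N·m counterclockwise.
Net moment of the loads = 1850 N·m counterclockwise.
The upward force F acts at a point 3.9 m from the left end, arm 2.66 m, giving F × 2.66 clockwise.
Setting net torque to zero: F × 2.66 = 1850 → F = 1850 / 2.66 = 695 N.

F ≈ 695 N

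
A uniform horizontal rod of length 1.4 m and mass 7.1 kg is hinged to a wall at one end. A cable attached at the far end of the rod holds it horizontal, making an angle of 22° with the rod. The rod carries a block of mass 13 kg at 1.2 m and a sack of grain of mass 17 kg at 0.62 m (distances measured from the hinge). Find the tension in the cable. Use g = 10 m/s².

About the hinge:
Beam weight: 7.1 × 10 = 71 N down at 0.7 m → arm 0.7 m, τ = 71 × 0.7 = 49.7 N·m clockwise.
Block: 13 × 10 = 130 N down at 1.2 m → arm 1.2 m, τ = 130 × 1.2 = 156 N·m clockwise.
Sack of grain: 17 × 10 = 170 N down at 0.62 m → arm 0.62 m, τ = 170 × 0.62 = 105.4 N·m clockwise.
Total clockwise load moment = 311.1 N·m.
The cable tension T acts at 1.4 m; only its component perpendicular to the rod, T sinθ, produces torque. sin 22° = 0.3746.
Setting net torque to zero: T × 1.4 × 0.3746 = 311.1 → T = 311.1 / 0.5244 = 593 N.

T ≈ 593 N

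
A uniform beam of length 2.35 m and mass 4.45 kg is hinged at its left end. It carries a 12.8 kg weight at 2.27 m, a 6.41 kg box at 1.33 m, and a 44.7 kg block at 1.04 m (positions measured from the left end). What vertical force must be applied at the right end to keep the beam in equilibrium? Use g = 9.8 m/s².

Choose the left end as the axis so the unknown pivot reaction has zero arm there.
Beam weight: 4.45 × 9.8 = 43.61 N down at 1.175 m → arm 1.175 m, τ = 43.61 × 1.175 = 51.24 N·m clockwise.
Weight: 12.8 × 9.8 = 125.4 N down at 2.27 m → arm 2.27 m, τ = 125.4 × 2.27 = 284.7 N·m clockwise.
Box: 6.41 × 9.8 = 62.82 N down at 1.33 m → arm 1.33 m, τ = 62.82 × 1.33 = 83.55 N·m clockwise.
Block: 44.7 × 9.8 = 438.1 N down at 1.04 m → arm 1.04 m, τ = 438.1 × 1.04 = 455.6 N·m clockwise.
Net moment of the loads = 875.1 N·m clockwise.
The upward force F acts at the right end, arm 2.35 m, giving F × 2.35 counterclockwise.
Setting net torque to zero: F × 2.35 = 875.1 → F = 875.1 / 2.35 = 372 N.

F ≈ 372 N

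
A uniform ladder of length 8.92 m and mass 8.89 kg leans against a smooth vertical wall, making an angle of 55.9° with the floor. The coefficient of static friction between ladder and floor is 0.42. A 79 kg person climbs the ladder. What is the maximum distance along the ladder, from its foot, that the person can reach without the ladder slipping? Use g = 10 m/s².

d ≈ 5.65 m

About the foot of the ladder:
Ladder weight 8.89×10 = 88.9 N acts at 4.46 m along the ladder; its horizontal arm is 4.46·cos55.9° = 2.5 m → τ = 222.2 N·m clockwise.
Person weight 79×10 = 790 N at distance d → arm d·cos55.9° → τ = 790·d·0.5606 clockwise.
Wall normal N at the top has arm L sinθ = 7.386 m counterclockwise, so Στ = 0 gives N·7.386 = 222.2 + 442.9·d.
ΣFy = 0 ⇒ N_floor = 878.9 N, so the maximum friction is μ_s·N_floor = 0.42×878.9 = 369.1 N. ΣFx = 0 ⇒ N_wall = f, so at the slipping point N = 369.1 N.
Substituting: 369.1×7.386 = 222.2 + 442.9·d ⇒ d = (2726 − 222.2) / 442.9 = 5.65 m.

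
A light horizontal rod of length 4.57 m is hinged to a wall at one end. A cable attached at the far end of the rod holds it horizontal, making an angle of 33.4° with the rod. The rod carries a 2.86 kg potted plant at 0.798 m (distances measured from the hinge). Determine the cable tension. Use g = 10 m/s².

Taking torques about the hinge:
Potted plant: 2.86 × 10 = 28.6 N down at 0.798 m → arm 0.798 m, τ = 28.6 × 0.798 = 22.82 N·m clockwise.
Total clockwise load moment = 22.82 N·m.
The cable tension T acts at 4.57 m; only its component perpendicular to the rod, T sinθ, produces torque. sin 33.4° = 0.5505.
For rotational equilibrium, T × 4.57 × 0.5505 = 22.82, so T = 22.82 / 2.516 = 9.07 N.

T ≈ 9.07 N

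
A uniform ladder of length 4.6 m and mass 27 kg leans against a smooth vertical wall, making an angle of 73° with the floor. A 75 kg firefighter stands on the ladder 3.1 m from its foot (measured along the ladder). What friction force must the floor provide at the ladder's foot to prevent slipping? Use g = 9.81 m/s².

f ≈ 192 N

Sum moments about the foot of the ladder (the floor normal and friction both act there and drop out).
Ladder weight 27×9.81 = 264.9 N acts at 2.3 m along the ladder; its horizontal arm is 2.3·cos73° = 0.6725 m → τ = 178.1 N·m clockwise.
Firefighter: 75×9.81 = 735.8 N at 3.1 m → arm 0.9064 m → τ = 666.9 N·m clockwise.
Wall normal N acts horizontally at the top; its moment arm is the height L sinθ = 4.6·sin73° = 4.399 m, counterclockwise.
Στ = 0 ⇒ N × 4.399 = 845 ⇒ N = 192 N.
ΣFx = 0: friction at the foot balances the wall's push, so f = N_wall = 192 N.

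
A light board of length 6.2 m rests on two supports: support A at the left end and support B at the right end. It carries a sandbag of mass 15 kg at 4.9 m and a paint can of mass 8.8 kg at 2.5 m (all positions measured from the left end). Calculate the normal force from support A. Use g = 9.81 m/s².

Taking torques about support B:
Sandbag: 15 × 9.81 = 147.2 N down at 4.9 m → arm 1.3 m, τ = 147.2 × 1.3 = 191.4 N·m counterclockwise.
Paint can: 8.8 × 9.81 = 86.33 N down at 2.5 m → arm 3.7 m, τ = 86.33 × 3.7 = 319.4 N·m counterclockwise.
Net load moment about support B = 510.8 N·m counterclockwise.
Reaction R at support A is upward at 0 m, arm 6.2 m → moment R × 6.2 clockwise.
Στ = 0 ⇒ R × 6.2 = 510.8 ⇒ R = 82.4 N.

R_A ≈ 82.4 N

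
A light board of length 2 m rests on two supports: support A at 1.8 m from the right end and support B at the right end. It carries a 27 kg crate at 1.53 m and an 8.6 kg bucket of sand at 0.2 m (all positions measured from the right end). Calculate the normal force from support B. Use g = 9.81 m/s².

Taking torques about support A:
Crate: 27 × 9.81 = 264.9 N down at 1.53 m → arm 0.27 m, τ = 264.9 × 0.27 = 71.52 N·m clockwise.
Bucket of sand: 8.6 × 9.81 = 84.37 N down at 0.2 m → arm 1.6 m, τ = 84.37 × 1.6 = 135 N·m clockwise.
Net load moment about support A = 206.5 N·m clockwise.
Reaction R at support B is upward at 0 m, arm 1.8 m → moment R × 1.8 counterclockwise.
Setting net torque to zero: R × 1.8 = 206.5 → R = 115 N.

R_B ≈ 115 N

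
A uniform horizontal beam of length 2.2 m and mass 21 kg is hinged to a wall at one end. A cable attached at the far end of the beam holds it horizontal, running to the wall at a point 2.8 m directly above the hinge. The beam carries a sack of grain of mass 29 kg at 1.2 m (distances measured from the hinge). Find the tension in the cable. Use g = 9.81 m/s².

Choose the hinge as the axis so the unknown hinge reaction has zero arm there.
Beam weight: 21 × 9.81 = 206 N down at 1.1 m → arm 1.1 m, τ = 206 × 1.1 = 226.6 N·m clockwise.
Sack of grain: 29 × 9.81 = 284.5 N down at 1.2 m → arm 1.2 m, τ = 284.5 × 1.2 = 341.4 N·m clockwise.
Total clockwise load moment = 568 N·m.
The cable tension T acts at 2.2 m; only its component perpendicular to the beam, T sinθ, produces torque. sinθ = h/√(h²+d²) = 2.8/√(2.8²+2.2²) = 0.7863.
Balancing moments: T × 2.2 × 0.7863 = 568, giving T = 568 / 1.73 = 328 N.

T ≈ 328 N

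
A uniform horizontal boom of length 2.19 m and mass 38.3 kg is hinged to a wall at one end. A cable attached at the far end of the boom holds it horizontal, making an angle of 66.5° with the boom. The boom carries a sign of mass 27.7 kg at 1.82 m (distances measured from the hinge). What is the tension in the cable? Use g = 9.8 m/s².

T ≈ 451 N

About the hinge:
Beam weight: 38.3 × 9.8 = 375.3 N down at 1.095 m → arm 1.095 m, τ = 375.3 × 1.095 = 411 N·m clockwise.
Sign: 27.7 × 9.8 = 271.5 N down at 1.82 m → arm 1.82 m, τ = 271.5 × 1.82 = 494.1 N·m clockwise.
Total clockwise load moment = 905.1 N·m.
The cable tension T acts at 2.19 m; only its component perpendicular to the boom, T sinθ, produces torque. sin 66.5° = 0.9171.
Στ = 0 ⇒ T × 2.19 × 0.9171 = 905.1 ⇒ T = 905.1 / 2.008 = 451 N.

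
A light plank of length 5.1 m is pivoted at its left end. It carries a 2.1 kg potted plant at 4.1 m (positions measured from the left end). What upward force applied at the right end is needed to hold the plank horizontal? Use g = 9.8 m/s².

F ≈ 16.5 N

Taking torques about the left end:
Potted plant: 2.1 × 9.8 = 20.58 N down at 4.1 m → arm 4.1 m, τ = 20.58 × 4.1 = 84.38 N·m clockwise.
Net moment of the loads = 84.38 N·m clockwise.
The upward force F acts at the right end, arm 5.1 m, giving F × 5.1 counterclockwise.
Στ = 0 ⇒ F × 5.1 = 84.38 ⇒ F = 84.38 / 5.1 = 16.5 N.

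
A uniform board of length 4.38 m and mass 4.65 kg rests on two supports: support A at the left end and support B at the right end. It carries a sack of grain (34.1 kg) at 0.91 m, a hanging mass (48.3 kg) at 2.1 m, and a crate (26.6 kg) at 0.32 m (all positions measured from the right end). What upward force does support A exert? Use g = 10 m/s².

R_A ≈ 345 N

Taking torques about support B:
Beam weight: 4.65 × 10 = 46.5 N down at 2.19 m → arm 2.19 m, τ = 46.5 × 2.19 = 101.8 N·m counterclockwise.
Sack of grain: 34.1 × 10 = 341 N down at 0.91 m → arm 0.91 m, τ = 341 × 0.91 = 310.3 N·m counterclockwise.
Hanging mass: 48.3 × 10 = 483 N down at 2.1 m → arm 2.1 m, τ = 483 × 2.1 = 1014 N·m counterclockwise.
Crate: 26.6 × 10 = 266 N down at 0.32 m → arm 0.32 m, τ = 266 × 0.32 = 85.12 N·m counterclockwise.
Net load moment about support B = 1511 N·m counterclockwise.
Reaction R at support A is upward at 4.38 m, arm 4.38 m → moment R × 4.38 clockwise.
For rotational equilibrium, R × 4.38 = 1511, so R = 345 N.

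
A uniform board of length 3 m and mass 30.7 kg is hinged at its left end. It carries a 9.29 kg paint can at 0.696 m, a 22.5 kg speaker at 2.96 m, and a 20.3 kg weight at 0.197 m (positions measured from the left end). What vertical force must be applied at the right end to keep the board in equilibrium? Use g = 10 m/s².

F ≈ 410 N

Sum moments about the left end (the unknown pivot reaction has zero arm there).
Beam weight: 30.7 × 10 = 307 N down at 1.5 m → arm 1.5 m, τ = 307 × 1.5 = 460.5 N·m clockwise.
Paint can: 9.29 × 10 = 92.9 N down at 0.696 m → arm 0.696 m, τ = 92.9 × 0.696 = 64.66 N·m clockwise.
Speaker: 22.5 × 10 = 225 N down at 2.96 m → arm 2.96 m, τ = 225 × 2.96 = 666 N·m clockwise.
Weight: 20.3 × 10 = 203 N down at 0.197 m → arm 0.197 m, τ = 203 × 0.197 = 39.99 N·m clockwise.
Net moment of the loads = 1231 N·m clockwise.
The upward force F acts at the right end, arm 3 m, giving F × 3 counterclockwise.
Balancing moments: F × 3 = 1231, giving F = 1231 / 3 = 410 N.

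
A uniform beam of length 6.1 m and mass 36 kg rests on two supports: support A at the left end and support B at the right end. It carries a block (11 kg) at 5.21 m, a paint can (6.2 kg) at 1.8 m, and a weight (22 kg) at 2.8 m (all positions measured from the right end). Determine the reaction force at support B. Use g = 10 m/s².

Taking torques about support A:
Beam weight: 36 × 10 = 360 N down at 3.05 m → arm 3.05 m, τ = 360 × 3.05 = 1098 N·m clockwise.
Block: 11 × 10 = 110 N down at 5.21 m → arm 0.89 m, τ = 110 × 0.89 = 97.9 N·m clockwise.
Paint can: 6.2 × 10 = 62 N down at 1.8 m → arm 4.3 m, τ = 62 × 4.3 = 266.6 N·m clockwise.
Weight: 22 × 10 = 220 N down at 2.8 m → arm 3.3 m, τ = 220 × 3.3 = 726 N·m clockwise.
Net load moment about support A = 2188 N·m clockwise.
Reaction R at support B is upward at 0 m, arm 6.1 m → moment R × 6.1 counterclockwise.
Στ = 0 ⇒ R × 6.1 = 2188 ⇒ R = 359 N.

R_B ≈ 359 N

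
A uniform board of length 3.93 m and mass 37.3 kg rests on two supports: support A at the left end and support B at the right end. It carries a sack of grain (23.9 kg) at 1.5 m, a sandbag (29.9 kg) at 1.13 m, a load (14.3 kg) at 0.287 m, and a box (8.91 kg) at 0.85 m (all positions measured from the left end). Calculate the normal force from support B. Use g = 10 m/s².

R_B ≈ 393 N

Taking torques about support A:
Beam weight: 37.3 × 10 = 373 N down at 1.965 m → arm 1.965 m, τ = 373 × 1.965 = 732.9 N·m clockwise.
Sack of grain: 23.9 × 10 = 239 N down at 1.5 m → arm 1.5 m, τ = 239 × 1.5 = 358.5 N·m clockwise.
Sandbag: 29.9 × 10 = 299 N down at 1.13 m → arm 1.13 m, τ = 299 × 1.13 = 337.9 N·m clockwise.
Load: 14.3 × 10 = 143 N down at 0.287 m → arm 0.287 m, τ = 143 × 0.287 = 41.04 N·m clockwise.
Box: 8.91 × 10 = 89.1 N down at 0.85 m → arm 0.85 m, τ = 89.1 × 0.85 = 75.73 N·m clockwise.
Net load moment about support A = 1546 N·m clockwise.
Reaction R at support B is upward at 3.93 m, arm 3.93 m → moment R × 3.93 counterclockwise.
Setting net torque to zero: R × 3.93 = 1546 → R = 393 N.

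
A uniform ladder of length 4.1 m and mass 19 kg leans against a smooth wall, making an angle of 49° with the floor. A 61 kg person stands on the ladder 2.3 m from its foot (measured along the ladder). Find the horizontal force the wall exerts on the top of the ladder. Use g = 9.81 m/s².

N_wall ≈ 373 N

Take moments about the foot of the ladder.
Ladder weight 19×9.81 = 186.4 N acts at 2.05 m along the ladder; its horizontal arm is 2.05·cos49° = 1.345 m → τ = 250.7 N·m clockwise.
Person: 61×9.81 = 598.4 N at 2.3 m → arm 1.509 m → τ = 903 N·m clockwise.
Wall normal N acts horizontally at the top; its moment arm is the height L sinθ = 4.1·sin49° = 3.094 m, counterclockwise.
Setting net torque to zero: N × 3.094 = 1154 → N = 373 N.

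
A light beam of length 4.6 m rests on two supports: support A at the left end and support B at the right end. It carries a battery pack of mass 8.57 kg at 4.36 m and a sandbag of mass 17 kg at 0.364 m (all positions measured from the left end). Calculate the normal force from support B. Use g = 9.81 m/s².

R_B ≈ 92.9 N

Choose support A as the axis so its reaction then has zero moment arm.
Battery pack: 8.57 × 9.81 = 84.07 N down at 4.36 m → arm 4.36 m, τ = 84.07 × 4.36 = 366.5 N·m clockwise.
Sandbag: 17 × 9.81 = 166.8 N down at 0.364 m → arm 0.364 m, τ = 166.8 × 0.364 = 60.72 N·m clockwise.
Net load moment about support A = 427.2 N·m clockwise.
Reaction R at support B is upward at 4.6 m, arm 4.6 m → moment R × 4.6 counterclockwise.
For rotational equilibrium, R × 4.6 = 427.2, so R = 92.9 N.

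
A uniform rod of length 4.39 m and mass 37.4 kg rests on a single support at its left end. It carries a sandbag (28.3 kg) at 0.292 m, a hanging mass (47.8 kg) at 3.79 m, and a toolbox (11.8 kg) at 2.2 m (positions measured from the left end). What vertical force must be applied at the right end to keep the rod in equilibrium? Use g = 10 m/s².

Taking torques about the left end:
Beam weight: 37.4 × 10 = 374 N down at 2.195 m → arm 2.195 m, τ = 374 × 2.195 = 820.9 N·m clockwise.
Sandbag: 28.3 × 10 = 283 N down at 0.292 m → arm 0.292 m, τ = 283 × 0.292 = 82.64 N·m clockwise.
Hanging mass: 47.8 × 10 = 478 N down at 3.79 m → arm 3.79 m, τ = 478 × 3.79 = 1812 N·m clockwise.
Toolbox: 11.8 × 10 = 118 N down at 2.2 m → arm 2.2 m, τ = 118 × 2.2 = 259.6 N·m clockwise.
Net moment of the loads = 2975 N·m clockwise.
The upward force F acts at the right end, arm 4.39 m, giving F × 4.39 counterclockwise.
Balancing moments: F × 4.39 = 2975, giving F = 2975 / 4.39 = 678 N.

F ≈ 678 N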